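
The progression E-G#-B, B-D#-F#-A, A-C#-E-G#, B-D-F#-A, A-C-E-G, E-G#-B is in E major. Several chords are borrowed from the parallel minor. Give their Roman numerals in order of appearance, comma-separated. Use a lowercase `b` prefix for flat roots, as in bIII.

v7, iv7

The diatonic triads in E major are E, F#m, G#m, A, B, C#m, D#dim. E–G#–B = E, B–D#–F#–A = B7 and A–C#–E–G# = Amaj7 all belong to that set. B–D–F#–A is not: scale degree 5 in E major carries B (V). In E minor the chord on that degree is Bm7, so here it functions as v7, borrowed from the parallel minor. A–C–E–G doesn't fit — on degree 4 E major would have A (IV). Am7 is the degree-4 chord of E minor, so it is the borrowed iv7.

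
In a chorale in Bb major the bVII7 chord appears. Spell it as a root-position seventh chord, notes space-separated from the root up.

Ab C Eb Gb

The root of bVII7 is the lowered 7th degree: A becomes Ab. Building the dominant-seventh chord from the parallel minor on Ab: Ab–C–Eb–Gb.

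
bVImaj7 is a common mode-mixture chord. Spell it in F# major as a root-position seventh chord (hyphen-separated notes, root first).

D-F#-A-C#

Scale degree 6 in F# major is D#. bVImaj7 uses the lowered form, D, taken from F# minor. In F# minor the chord on D is D–F#–A–C#.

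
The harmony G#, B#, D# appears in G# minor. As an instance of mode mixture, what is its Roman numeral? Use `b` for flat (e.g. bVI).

I

The root G# is the diatonic 1st degree of G# minor; the borrowing shows in the chord quality. The diatonic chord on degree 1 would be G#m (i), but G#–B#–D# is the major chord from G# major. As a borrowed chord it is labeled I.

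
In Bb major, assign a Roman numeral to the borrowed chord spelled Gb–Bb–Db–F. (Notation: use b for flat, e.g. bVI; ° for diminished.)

bVImaj7

In Bb major scale degree 6 is G; Gb is its lowered form, from Bb minor. Diatonically Bb major has Gm (vi) on that degree; Gb–Bb–Db–F is instead the major-seventh chord native to Bb minor, so it takes the label bVImaj7.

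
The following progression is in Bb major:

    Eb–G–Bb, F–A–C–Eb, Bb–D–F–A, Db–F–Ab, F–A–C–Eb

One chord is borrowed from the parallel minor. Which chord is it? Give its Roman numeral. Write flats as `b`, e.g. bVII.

bIII

The diatonic triads in Bb major are Bb, Cm, Dm, Eb, F, Gm, Adim. Eb–G–Bb = Eb, F–A–C–Eb = F7 and Bb–D–F–A = Bbmaj7 all belong to that set. But Db–F–Ab is foreign: the diatonic iii on degree 3 is Dm, whereas Db comes from Bb minor. It is labeled bIII.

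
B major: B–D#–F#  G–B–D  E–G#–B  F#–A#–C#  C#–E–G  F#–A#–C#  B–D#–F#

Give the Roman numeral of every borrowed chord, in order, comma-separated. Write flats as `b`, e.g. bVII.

B major has the diatonic set B, C#m, D#m, E, F#, G#m, A#dim. B–D#–F# = B, E–G#–B = E and F#–A#–C# = F# all belong to that set. But G–B–D is foreign: the diatonic vi on degree 6 is G#m, whereas G comes from B minor. It is labeled bVI. C#–E–G doesn't fit — on degree 2 B major would have C#m (ii). C#dim is the degree-2 chord of B minor, so it is the borrowed ii°.

bVI, ii°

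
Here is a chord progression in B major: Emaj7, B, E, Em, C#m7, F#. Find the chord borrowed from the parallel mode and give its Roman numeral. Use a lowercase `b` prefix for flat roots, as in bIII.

iv

In B major the diatonic chords are B, C#m, D#m, E, F#, G#m, A#dim. Emaj7, B, E, C#m7 and F# are all diatonic. Em (E–G–B) doesn't fit — on degree 4 B major would have E (IV). Em is the degree-4 chord of B minor, so it is the borrowed iv.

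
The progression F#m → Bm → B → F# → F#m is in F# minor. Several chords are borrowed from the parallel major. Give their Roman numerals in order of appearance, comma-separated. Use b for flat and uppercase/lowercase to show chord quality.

The diatonic triads in F# minor (with V from harmonic minor) are F#m, G#dim, A, Bm, C#, D, E. Of the given chords, F#m and Bm are diatonic. But B (B–D#–F#) is foreign: the diatonic iv on degree 4 is Bm, whereas B comes from F# major. It is labeled IV. But F# (F#–A#–C#) is foreign: the diatonic i on degree 1 is F#m, whereas F# comes from F# major. It is labeled I.

IV, I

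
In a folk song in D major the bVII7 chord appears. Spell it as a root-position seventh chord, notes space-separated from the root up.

C E G Bb

Scale degree 7 in D major is C#. bVII7 uses the lowered form, C, taken from D minor. In D minor the chord on C is C–E–G–Bb.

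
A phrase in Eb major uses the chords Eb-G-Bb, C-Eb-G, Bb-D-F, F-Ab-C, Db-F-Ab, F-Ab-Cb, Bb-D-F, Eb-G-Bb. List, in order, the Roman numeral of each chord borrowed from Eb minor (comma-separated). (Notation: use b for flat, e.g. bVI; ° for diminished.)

bVII, ii°

The diatonic triads in Eb major are Eb, Fm, Gm, Ab, Bb, Cm, Ddim. Eb–G–Bb = Eb, C–Eb–G = Cm, Bb–D–F = Bb and F–Ab–C = Fm all belong to that set. Db–F–Ab doesn't fit — on degree 7 Eb major would have Ddim (vii°). Db is the degree-7 chord of Eb minor, so it is the borrowed bVII. F–Ab–Cb is not: scale degree 2 in Eb major carries Fm (ii). In Eb minor the chord on that degree is Fdim, so here it functions as ii°, borrowed from the parallel minor.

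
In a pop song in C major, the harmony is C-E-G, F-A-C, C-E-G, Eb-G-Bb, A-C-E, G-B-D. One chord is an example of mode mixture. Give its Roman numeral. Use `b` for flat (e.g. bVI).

bIII

C major has the diatonic set C, Dm, Em, F, G, Am, Bdim. Of the given chords, C–E–G = C, F–A–C = F, A–C–E = Am and G–B–D = G are diatonic. Eb–G–Bb doesn't fit — on degree 3 C major would have Em (iii). Eb is the degree-3 chord of C minor, so it is the borrowed bIII.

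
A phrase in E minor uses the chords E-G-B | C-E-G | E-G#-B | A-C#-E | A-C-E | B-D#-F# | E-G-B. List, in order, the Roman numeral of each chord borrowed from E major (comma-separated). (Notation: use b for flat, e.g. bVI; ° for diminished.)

I, IV

The diatonic triads in E minor (with V from harmonic minor) are Em, F#dim, G, Am, B, C, D. Of the given chords, E–G–B = Em, C–E–G = C, A–C–E = Am and B–D#–F# = B are diatonic. But E–G#–B is foreign: the diatonic i on degree 1 is Em, whereas E comes from E major. It is labeled I. But A–C#–E is foreign: the diatonic iv on degree 4 is Am, whereas A comes from E major. It is labeled IV.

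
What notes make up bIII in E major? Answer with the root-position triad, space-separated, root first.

G B D

Scale degree 3 in E major is G#. bIII uses the lowered form, G, taken from E minor. Building the major chord from the parallel minor on G: G–B–D.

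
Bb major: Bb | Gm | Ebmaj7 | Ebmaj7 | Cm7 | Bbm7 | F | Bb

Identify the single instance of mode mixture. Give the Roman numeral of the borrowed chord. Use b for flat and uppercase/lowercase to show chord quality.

i7

In Bb major the diatonic chords are Bb, Cm, Dm, Eb, F, Gm, Adim. Bb, Gm, Ebmaj7, Cm7 and F are all diatonic. Bbm7 (Bb–Db–F–Ab) is not: scale degree 1 in Bb major carries Bb (I). In Bb minor the chord on that degree is Bbm7, so here it functions as i7, borrowed from the parallel minor.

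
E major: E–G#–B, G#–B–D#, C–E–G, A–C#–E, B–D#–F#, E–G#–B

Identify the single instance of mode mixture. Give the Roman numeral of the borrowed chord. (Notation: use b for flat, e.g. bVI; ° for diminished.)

bVI

E major has the diatonic set E, F#m, G#m, A, B, C#m, D#dim. Of the given chords, E–G#–B = E, G#–B–D# = G#m, A–C#–E = A and B–D#–F# = B are diatonic. But C–E–G is foreign: the diatonic vi on degree 6 is C#m, whereas C comes from E minor. It is labeled bVI.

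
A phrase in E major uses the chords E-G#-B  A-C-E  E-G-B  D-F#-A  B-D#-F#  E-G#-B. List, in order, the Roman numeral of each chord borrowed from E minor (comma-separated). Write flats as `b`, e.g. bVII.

E major has the diatonic set E, F#m, G#m, A, B, C#m, D#dim. E–G#–B = E and B–D#–F# = B both belong to that set. A–C–E doesn't fit — on degree 4 E major would have A (IV). Am is the degree-4 chord of E minor, so it is the borrowed iv. E–G–B is not: scale degree 1 in E major carries E (I). In E minor the chord on that degree is Em, so here it functions as i, borrowed from the parallel minor. But D–F#–A is foreign: the diatonic vii° on degree 7 is D#dim, whereas D comes from E minor. It is labeled bVII.

iv, i, bVII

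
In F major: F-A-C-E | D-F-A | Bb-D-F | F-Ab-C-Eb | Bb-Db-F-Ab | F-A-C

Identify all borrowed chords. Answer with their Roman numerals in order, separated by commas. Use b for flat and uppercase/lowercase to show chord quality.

In F major the diatonic chords are F, Gm, Am, Bb, C, Dm, Edim. Of the given chords, F–A–C–E = Fmaj7, D–F–A = Dm, Bb–D–F = Bb and F–A–C = F are diatonic. F–Ab–C–Eb doesn't fit — on degree 1 F major would have F (I). Fm7 is the degree-1 chord of F minor, so it is the borrowed i7. But Bb–Db–F–Ab is foreign: the diatonic IV on degree 4 is Bb, whereas Bbm7 comes from F minor. It is labeled iv7.

i7, iv7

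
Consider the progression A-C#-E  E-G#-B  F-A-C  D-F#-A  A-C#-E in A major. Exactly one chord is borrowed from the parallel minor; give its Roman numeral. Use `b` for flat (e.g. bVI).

bVI

The diatonic triads in A major are A, Bm, C#m, D, E, F#m, G#dim. Of the given chords, A–C#–E = A, E–G#–B = E and D–F#–A = D are diatonic. But F–A–C is foreign: the diatonic vi on degree 6 is F#m, whereas F comes from A minor. It is labeled bVI.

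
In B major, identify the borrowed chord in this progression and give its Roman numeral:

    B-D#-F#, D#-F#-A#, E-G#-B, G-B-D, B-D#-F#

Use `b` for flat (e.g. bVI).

The diatonic triads in B major are B, C#m, D#m, E, F#, G#m, A#dim. Of the given chords, B–D#–F# = B, D#–F#–A# = D#m and E–G#–B = E are diatonic. G–B–D doesn't fit — on degree 6 B major would have G#m (vi). G is the degree-6 chord of B minor, so it is the borrowed bVI.

bVI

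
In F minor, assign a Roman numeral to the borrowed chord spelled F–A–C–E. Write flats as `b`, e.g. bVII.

Imaj7

The root F is the diatonic 1st degree of F minor; the borrowing shows in the chord quality. F–A–C–E is a major-seventh chord — the form found in F major, not the diatonic i (Fm). Borrowed into F minor it is written Imaj7.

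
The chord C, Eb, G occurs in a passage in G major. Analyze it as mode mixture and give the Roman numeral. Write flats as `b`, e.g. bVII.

The root C is the diatonic 4th degree of G major; the borrowing shows in the chord quality. The diatonic chord on degree 4 would be C (IV), but C–Eb–G is the minor chord from G minor. As a borrowed chord it is labeled iv.

iv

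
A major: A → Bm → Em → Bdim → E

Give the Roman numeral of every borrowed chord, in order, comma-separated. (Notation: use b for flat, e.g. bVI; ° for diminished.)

A major has the diatonic set A, Bm, C#m, D, E, F#m, G#dim. Of the given chords, A, Bm and E are diatonic. Em (E–G–B) doesn't fit — on degree 5 A major would have E (V). Em is the degree-5 chord of A minor, so it is the borrowed v. Bdim (B–D–F) doesn't fit — on degree 2 A major would have Bm (ii). Bdim is the degree-2 chord of A minor, so it is the borrowed ii°.

v, ii°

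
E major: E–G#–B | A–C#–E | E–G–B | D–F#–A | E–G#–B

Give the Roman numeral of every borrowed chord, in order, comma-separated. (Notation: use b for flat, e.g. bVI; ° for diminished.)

i, bVII

In E major the diatonic chords are E, F#m, G#m, A, B, C#m, D#dim. Of the given chords, E–G#–B = E and A–C#–E = A are diatonic. E–G–B is not: scale degree 1 in E major carries E (I). In E minor the chord on that degree is Em, so here it functions as i, borrowed from the parallel minor. D–F#–A doesn't fit — on degree 7 E major would have D#dim (vii°). D is the degree-7 chord of E minor, so it is the borrowed bVII.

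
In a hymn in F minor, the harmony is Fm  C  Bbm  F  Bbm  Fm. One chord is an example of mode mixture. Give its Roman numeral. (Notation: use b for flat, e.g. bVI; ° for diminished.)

In F minor (with V from harmonic minor) the diatonic chords are Fm, Gdim, Ab, Bbm, C, Db, Eb. Of the given chords, Fm, C and Bbm are diatonic. F (F–A–C) doesn't fit — on degree 1 F minor would have Fm (i). F is the degree-1 chord of F major, so it is the borrowed I.

I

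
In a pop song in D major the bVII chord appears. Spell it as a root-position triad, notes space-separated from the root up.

C E G

The root of bVII is the lowered 7th degree: C# becomes C. Stacking thirds in D minor on C gives C–E–G.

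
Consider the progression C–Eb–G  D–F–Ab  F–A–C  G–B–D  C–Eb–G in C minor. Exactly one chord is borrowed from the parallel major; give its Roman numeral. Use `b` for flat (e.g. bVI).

C minor has the diatonic set Cm, Ddim, Eb, Fm, G, Ab, Bb (with V from harmonic minor). C–Eb–G = Cm, D–F–Ab = Ddim and G–B–D = G all belong to that set. F–A–C doesn't fit — on degree 4 C minor would have Fm (iv). F is the degree-4 chord of C major, so it is the borrowed IV.

IV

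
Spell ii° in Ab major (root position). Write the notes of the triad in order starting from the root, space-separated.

Bb Db Fb

The root, Bb, is scale degree 2 — the same note in Ab major and Ab minor; only the chord quality changes. Building the diminished chord from the parallel minor on Bb: Bb–Db–Fb.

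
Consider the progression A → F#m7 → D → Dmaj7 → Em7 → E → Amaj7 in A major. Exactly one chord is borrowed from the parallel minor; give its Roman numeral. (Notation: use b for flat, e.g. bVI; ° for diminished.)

v7

In A major the diatonic chords are A, Bm, C#m, D, E, F#m, G#dim. A, F#m7, D, Dmaj7, E and Amaj7 are all diatonic. But Em7 (E–G–B–D) is foreign: the diatonic V on degree 5 is E, whereas Em7 comes from A minor. It is labeled v7.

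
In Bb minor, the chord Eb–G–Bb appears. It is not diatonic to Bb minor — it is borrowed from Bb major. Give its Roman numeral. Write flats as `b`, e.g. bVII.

Eb is scale degree 4 in Bb minor. Diatonically Bb minor has Ebm (iv) on that degree; Eb–G–Bb is instead the major chord native to Bb major, so it takes the label IV.

IV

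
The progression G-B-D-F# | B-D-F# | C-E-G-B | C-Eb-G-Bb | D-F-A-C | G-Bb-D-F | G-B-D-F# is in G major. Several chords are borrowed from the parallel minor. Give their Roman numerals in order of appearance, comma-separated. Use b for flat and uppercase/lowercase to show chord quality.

iv7, v7, i7

G major has the diatonic set G, Am, Bm, C, D, Em, F#dim. G–B–D–F# = Gmaj7, B–D–F# = Bm and C–E–G–B = Cmaj7 all belong to that set. C–Eb–G–Bb is not: scale degree 4 in G major carries C (IV). In G minor the chord on that degree is Cm7, so here it functions as iv7, borrowed from the parallel minor. But D–F–A–C is foreign: the diatonic V on degree 5 is D, whereas Dm7 comes from G minor. It is labeled v7. G–Bb–D–F is not: scale degree 1 in G major carries G (I). In G minor the chord on that degree is Gm7, so here it functions as i7, borrowed from the parallel minor.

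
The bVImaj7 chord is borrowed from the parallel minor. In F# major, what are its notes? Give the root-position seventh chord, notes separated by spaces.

bVImaj7 is built on the lowered scale degree 6. In F# major degree 6 is D#; lowered it becomes D. Stacking thirds in F# minor on D gives D–F#–A–C#.

D F# A C#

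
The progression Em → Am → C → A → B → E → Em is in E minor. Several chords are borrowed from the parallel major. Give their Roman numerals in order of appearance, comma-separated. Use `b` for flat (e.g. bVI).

The diatonic triads in E minor (with V from harmonic minor) are Em, F#dim, G, Am, B, C, D. Em, Am, C and B all belong to that set. A (A–C#–E) is not: scale degree 4 in E minor carries Am (iv). In E major the chord on that degree is A, so here it functions as IV, borrowed from the parallel major. But E (E–G#–B) is foreign: the diatonic i on degree 1 is Em, whereas E comes from E major. It is labeled I.

IV, I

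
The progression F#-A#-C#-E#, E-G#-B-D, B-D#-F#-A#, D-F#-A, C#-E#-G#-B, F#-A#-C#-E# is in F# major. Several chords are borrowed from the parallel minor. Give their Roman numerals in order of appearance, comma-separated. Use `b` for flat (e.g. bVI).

bVII7, bVI

The diatonic triads in F# major are F#, G#m, A#m, B, C#, D#m, E#dim. Of the given chords, F#–A#–C#–E# = F#maj7, B–D#–F#–A# = Bmaj7 and C#–E#–G#–B = C#7 are diatonic. E–G#–B–D doesn't fit — on degree 7 F# major would have E#dim (vii°). E7 is the degree-7 chord of F# minor, so it is the borrowed bVII7. D–F#–A is not: scale degree 6 in F# major carries D#m (vi). In F# minor the chord on that degree is D, so here it functions as bVI, borrowed from the parallel minor.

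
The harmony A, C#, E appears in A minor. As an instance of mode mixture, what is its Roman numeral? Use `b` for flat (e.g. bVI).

A is scale degree 1 in A minor. A–C#–E is a major chord — the form found in A major, not the diatonic i (Am). Borrowed into A minor it is written I.

I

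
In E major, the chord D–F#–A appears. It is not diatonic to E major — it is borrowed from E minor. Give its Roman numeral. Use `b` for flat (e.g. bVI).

The root D is the lowered 7th scale degree — diatonically E major has D# there. Diatonically E major has D#dim (vii°) on that degree; D–F#–A is instead the major chord native to E minor, so it takes the label bVII.

bVII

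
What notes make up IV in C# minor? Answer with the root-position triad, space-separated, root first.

The root, F#, is scale degree 4 — the same note in C# minor and C# major; only the chord quality changes. In C# major the chord on F# is F#–A#–C#.

F# A# C#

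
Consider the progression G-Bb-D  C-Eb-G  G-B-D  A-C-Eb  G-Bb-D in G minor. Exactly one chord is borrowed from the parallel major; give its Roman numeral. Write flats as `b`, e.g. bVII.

I

In G minor (with V from harmonic minor) the diatonic chords are Gm, Adim, Bb, Cm, D, Eb, F. G–Bb–D = Gm, C–Eb–G = Cm and A–C–Eb = Adim are all diatonic. But G–B–D is foreign: the diatonic i on degree 1 is Gm, whereas G comes from G major. It is labeled I.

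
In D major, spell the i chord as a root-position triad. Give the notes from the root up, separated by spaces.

D F A

i is built on scale degree 1, which is D in both D major and its parallel. In D minor the chord on D is D–F–A.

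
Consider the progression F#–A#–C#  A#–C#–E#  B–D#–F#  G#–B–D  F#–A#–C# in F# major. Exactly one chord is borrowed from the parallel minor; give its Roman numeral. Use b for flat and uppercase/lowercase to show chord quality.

ii°

In F# major the diatonic chords are F#, G#m, A#m, B, C#, D#m, E#dim. Of the given chords, F#–A#–C# = F#, A#–C#–E# = A#m and B–D#–F# = B are diatonic. G#–B–D doesn't fit — on degree 2 F# major would have G#m (ii). G#dim is the degree-2 chord of F# minor, so it is the borrowed ii°.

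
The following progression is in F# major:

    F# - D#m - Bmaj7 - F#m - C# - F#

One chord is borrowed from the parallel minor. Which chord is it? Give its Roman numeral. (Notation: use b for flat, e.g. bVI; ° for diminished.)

In F# major the diatonic chords are F#, G#m, A#m, B, C#, D#m, E#dim. F#, D#m, Bmaj7 and C# all belong to that set. But F#m (F#–A–C#) is foreign: the diatonic I on degree 1 is F#, whereas F#m comes from F# minor. It is labeled i.

i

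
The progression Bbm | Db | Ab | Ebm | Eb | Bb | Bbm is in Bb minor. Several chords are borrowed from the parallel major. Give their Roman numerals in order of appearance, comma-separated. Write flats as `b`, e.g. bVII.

IV, I

The diatonic triads in Bb minor (with V from harmonic minor) are Bbm, Cdim, Db, Ebm, F, Gb, Ab. Bbm, Db, Ab and Ebm are all diatonic. Eb (Eb–G–Bb) is not: scale degree 4 in Bb minor carries Ebm (iv). In Bb major the chord on that degree is Eb, so here it functions as IV, borrowed from the parallel major. Bb (Bb–D–F) doesn't fit — on degree 1 Bb minor would have Bbm (i). Bb is the degree-1 chord of Bb major, so it is the borrowed I.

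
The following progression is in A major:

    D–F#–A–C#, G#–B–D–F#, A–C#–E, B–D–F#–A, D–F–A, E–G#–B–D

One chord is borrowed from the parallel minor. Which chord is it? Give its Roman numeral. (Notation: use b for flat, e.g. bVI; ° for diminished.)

A major has the diatonic set A, Bm, C#m, D, E, F#m, G#dim. D–F#–A–C# = Dmaj7, G#–B–D–F# = G#m7b5, A–C#–E = A, B–D–F#–A = Bm7 and E–G#–B–D = E7 all belong to that set. But D–F–A is foreign: the diatonic IV on degree 4 is D, whereas Dm comes from A minor. It is labeled iv.

iv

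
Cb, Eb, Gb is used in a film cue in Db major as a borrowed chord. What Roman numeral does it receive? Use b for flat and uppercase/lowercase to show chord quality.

The root Cb is the lowered 7th scale degree — diatonically Db major has C there. Diatonically Db major has Cdim (vii°) on that degree; Cb–Eb–Gb is instead the major chord native to Db minor, so it takes the label bVII.

bVII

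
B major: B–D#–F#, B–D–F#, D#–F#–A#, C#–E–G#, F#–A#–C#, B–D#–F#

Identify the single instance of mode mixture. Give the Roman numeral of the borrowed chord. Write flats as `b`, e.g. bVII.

i

In B major the diatonic chords are B, C#m, D#m, E, F#, G#m, A#dim. B–D#–F# = B, D#–F#–A# = D#m, C#–E–G# = C#m and F#–A#–C# = F# are all diatonic. But B–D–F# is foreign: the diatonic I on degree 1 is B, whereas Bm comes from B minor. It is labeled i.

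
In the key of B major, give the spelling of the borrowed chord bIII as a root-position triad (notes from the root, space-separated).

D F# A

The root of bIII is the lowered 3rd degree: D# becomes D. In B minor the chord on D is D–F#–A.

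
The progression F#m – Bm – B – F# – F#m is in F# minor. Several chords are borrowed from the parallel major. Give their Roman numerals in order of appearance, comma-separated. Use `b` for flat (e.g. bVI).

F# minor has the diatonic set F#m, G#dim, A, Bm, C#, D, E (with V from harmonic minor). Of the given chords, F#m and Bm are diatonic. But B (B–D#–F#) is foreign: the diatonic iv on degree 4 is Bm, whereas B comes from F# major. It is labeled IV. But F# (F#–A#–C#) is foreign: the diatonic i on degree 1 is F#m, whereas F# comes from F# major. It is labeled I.

IV, I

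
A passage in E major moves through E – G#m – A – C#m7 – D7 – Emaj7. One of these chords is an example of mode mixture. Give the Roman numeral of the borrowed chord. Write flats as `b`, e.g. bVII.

The diatonic triads in E major are E, F#m, G#m, A, B, C#m, D#dim. Of the given chords, E, G#m, A, C#m7 and Emaj7 are diatonic. D7 (D–F#–A–C) doesn't fit — on degree 7 E major would have D#dim (vii°). D7 is the degree-7 chord of E minor, so it is the borrowed bVII7.

bVII7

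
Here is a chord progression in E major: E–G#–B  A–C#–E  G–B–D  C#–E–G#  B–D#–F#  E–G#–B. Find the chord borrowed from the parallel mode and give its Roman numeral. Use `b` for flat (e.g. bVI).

bIII

E major has the diatonic set E, F#m, G#m, A, B, C#m, D#dim. E–G#–B = E, A–C#–E = A, C#–E–G# = C#m and B–D#–F# = B are all diatonic. G–B–D doesn't fit — on degree 3 E major would have G#m (iii). G is the degree-3 chord of E minor, so it is the borrowed bIII.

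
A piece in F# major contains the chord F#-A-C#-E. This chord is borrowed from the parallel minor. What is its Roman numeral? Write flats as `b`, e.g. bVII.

F# is scale degree 1 in F# major. The diatonic chord on degree 1 would be F# (I), but F#–A–C#–E is the minor-seventh chord from F# minor. As a borrowed chord it is labeled i7.

i7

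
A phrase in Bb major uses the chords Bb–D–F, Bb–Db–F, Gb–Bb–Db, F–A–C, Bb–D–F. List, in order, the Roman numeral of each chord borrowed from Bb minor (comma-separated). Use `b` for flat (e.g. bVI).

i, bVI

The diatonic triads in Bb major are Bb, Cm, Dm, Eb, F, Gm, Adim. Bb–D–F = Bb and F–A–C = F both belong to that set. Bb–Db–F is not: scale degree 1 in Bb major carries Bb (I). In Bb minor the chord on that degree is Bbm, so here it functions as i, borrowed from the parallel minor. Gb–Bb–Db doesn't fit — on degree 6 Bb major would have Gm (vi). Gb is the degree-6 chord of Bb minor, so it is the borrowed bVI.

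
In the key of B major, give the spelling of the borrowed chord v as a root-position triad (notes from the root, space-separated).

F# A C#

The root, F#, is scale degree 5 — the same note in B major and B minor; only the chord quality changes. Building the minor chord from the parallel minor on F#: F#–A–C#.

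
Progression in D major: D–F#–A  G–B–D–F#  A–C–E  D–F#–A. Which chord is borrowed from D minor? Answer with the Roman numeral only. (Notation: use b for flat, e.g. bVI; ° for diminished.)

D major has the diatonic set D, Em, F#m, G, A, Bm, C#dim. D–F#–A = D and G–B–D–F# = Gmaj7 are both diatonic. A–C–E doesn't fit — on degree 5 D major would have A (V). Am is the degree-5 chord of D minor, so it is the borrowed v.

v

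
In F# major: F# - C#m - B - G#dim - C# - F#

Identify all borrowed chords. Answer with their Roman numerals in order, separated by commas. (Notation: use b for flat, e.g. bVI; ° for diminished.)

v, ii°

F# major has the diatonic set F#, G#m, A#m, B, C#, D#m, E#dim. Of the given chords, F#, B and C# are diatonic. But C#m (C#–E–G#) is foreign: the diatonic V on degree 5 is C#, whereas C#m comes from F# minor. It is labeled v. G#dim (G#–B–D) doesn't fit — on degree 2 F# major would have G#m (ii). G#dim is the degree-2 chord of F# minor, so it is the borrowed ii°.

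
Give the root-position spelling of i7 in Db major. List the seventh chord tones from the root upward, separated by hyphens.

Db-Fb-Ab-Cb

i7 is built on scale degree 1, which is Db in both Db major and its parallel. In Db minor the chord on Db is Db–Fb–Ab–Cb.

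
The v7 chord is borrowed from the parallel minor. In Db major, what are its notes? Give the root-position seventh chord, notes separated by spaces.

v7 is built on scale degree 5, which is Ab in both Db major and its parallel. Stacking thirds in Db minor on Ab gives Ab–Cb–Eb–Gb.

Ab Cb Eb Gb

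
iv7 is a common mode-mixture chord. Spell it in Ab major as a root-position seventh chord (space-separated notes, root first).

Db Fb Ab Cb

The root, Db, is scale degree 4 — the same note in Ab major and Ab minor; only the chord quality changes. Building the minor-seventh chord from the parallel minor on Db: Db–Fb–Ab–Cb.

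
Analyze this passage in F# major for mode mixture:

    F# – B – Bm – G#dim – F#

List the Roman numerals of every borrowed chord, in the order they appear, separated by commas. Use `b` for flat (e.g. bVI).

In F# major the diatonic chords are F#, G#m, A#m, B, C#, D#m, E#dim. F# and B are both diatonic. Bm (B–D–F#) doesn't fit — on degree 4 F# major would have B (IV). Bm is the degree-4 chord of F# minor, so it is the borrowed iv. G#dim (G#–B–D) is not: scale degree 2 in F# major carries G#m (ii). In F# minor the chord on that degree is G#dim, so here it functions as ii°, borrowed from the parallel minor.

iv, ii°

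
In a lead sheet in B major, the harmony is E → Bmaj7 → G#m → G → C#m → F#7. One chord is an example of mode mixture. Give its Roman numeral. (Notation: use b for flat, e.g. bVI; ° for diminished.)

The diatonic triads in B major are B, C#m, D#m, E, F#, G#m, A#dim. E, Bmaj7, G#m, C#m and F#7 are all diatonic. G (G–B–D) doesn't fit — on degree 6 B major would have G#m (vi). G is the degree-6 chord of B minor, so it is the borrowed bVI.

bVI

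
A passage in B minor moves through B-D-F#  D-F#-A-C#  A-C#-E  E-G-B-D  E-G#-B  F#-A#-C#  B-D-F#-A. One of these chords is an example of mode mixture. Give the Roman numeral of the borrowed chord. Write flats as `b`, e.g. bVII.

IV

In B minor (with V from harmonic minor) the diatonic chords are Bm, C#dim, D, Em, F#, G, A. B–D–F# = Bm, D–F#–A–C# = Dmaj7, A–C#–E = A, E–G–B–D = Em7, F#–A#–C# = F# and B–D–F#–A = Bm7 all belong to that set. E–G#–B doesn't fit — on degree 4 B minor would have Em (iv). E is the degree-4 chord of B major, so it is the borrowed IV.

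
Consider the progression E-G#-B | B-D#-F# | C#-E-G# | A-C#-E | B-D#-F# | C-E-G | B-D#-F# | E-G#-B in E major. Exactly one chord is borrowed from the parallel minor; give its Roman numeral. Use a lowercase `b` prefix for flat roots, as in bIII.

bVI

The diatonic triads in E major are E, F#m, G#m, A, B, C#m, D#dim. E–G#–B = E, B–D#–F# = B, C#–E–G# = C#m and A–C#–E = A are all diatonic. C–E–G doesn't fit — on degree 6 E major would have C#m (vi). C is the degree-6 chord of E minor, so it is the borrowed bVI.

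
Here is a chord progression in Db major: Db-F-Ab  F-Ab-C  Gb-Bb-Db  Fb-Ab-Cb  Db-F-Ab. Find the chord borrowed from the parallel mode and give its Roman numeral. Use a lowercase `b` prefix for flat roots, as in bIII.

bIII

In Db major the diatonic chords are Db, Ebm, Fm, Gb, Ab, Bbm, Cdim. Db–F–Ab = Db, F–Ab–C = Fm and Gb–Bb–Db = Gb all belong to that set. Fb–Ab–Cb is not: scale degree 3 in Db major carries Fm (iii). In Db minor the chord on that degree is Fb, so here it functions as bIII, borrowed from the parallel minor.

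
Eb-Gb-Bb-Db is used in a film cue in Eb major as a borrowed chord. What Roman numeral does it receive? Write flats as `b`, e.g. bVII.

The root Eb is the diatonic 1st degree of Eb major; the borrowing shows in the chord quality. Eb–Gb–Bb–Db is a minor-seventh chord — the form found in Eb minor, not the diatonic I (Eb). Borrowed into Eb major it is written i7.

i7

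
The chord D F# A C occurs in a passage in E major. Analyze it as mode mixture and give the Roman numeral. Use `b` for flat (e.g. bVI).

The root D is the lowered 7th scale degree — diatonically E major has D# there. The diatonic chord on degree 7 would be D#dim (vii°), but D–F#–A–C is the dominant-seventh chord from E minor. As a borrowed chord it is labeled bVII7.

bVII7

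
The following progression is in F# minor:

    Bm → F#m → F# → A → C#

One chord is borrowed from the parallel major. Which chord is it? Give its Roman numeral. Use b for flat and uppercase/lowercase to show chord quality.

In F# minor (with V from harmonic minor) the diatonic chords are F#m, G#dim, A, Bm, C#, D, E. Bm, F#m, A and C# all belong to that set. F# (F#–A#–C#) doesn't fit — on degree 1 F# minor would have F#m (i). F# is the degree-1 chord of F# major, so it is the borrowed I.

I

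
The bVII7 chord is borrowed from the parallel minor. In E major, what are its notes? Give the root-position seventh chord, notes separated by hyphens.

bVII7 is built on the lowered scale degree 7. In E major degree 7 is D#; lowered it becomes D. Building the dominant-seventh chord from the parallel minor on D: D–F#–A–C.

D-F#-A-C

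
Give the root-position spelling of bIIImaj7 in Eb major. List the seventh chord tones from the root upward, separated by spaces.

Scale degree 3 in Eb major is G. bIIImaj7 uses the lowered form, Gb, taken from Eb minor. Stacking thirds in Eb minor on Gb gives Gb–Bb–Db–F.

Gb Bb Db F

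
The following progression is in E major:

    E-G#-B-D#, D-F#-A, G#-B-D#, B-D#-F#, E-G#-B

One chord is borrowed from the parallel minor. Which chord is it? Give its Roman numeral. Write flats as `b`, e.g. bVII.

bVII

E major has the diatonic set E, F#m, G#m, A, B, C#m, D#dim. E–G#–B–D# = Emaj7, G#–B–D# = G#m, B–D#–F# = B and E–G#–B = E are all diatonic. D–F#–A is not: scale degree 7 in E major carries D#dim (vii°). In E minor the chord on that degree is D, so here it functions as bVII, borrowed from the parallel minor.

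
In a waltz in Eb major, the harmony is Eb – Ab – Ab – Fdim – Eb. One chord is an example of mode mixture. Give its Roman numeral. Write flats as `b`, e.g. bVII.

ii°

Eb major has the diatonic set Eb, Fm, Gm, Ab, Bb, Cm, Ddim. Eb and Ab are both diatonic. Fdim (F–Ab–Cb) doesn't fit — on degree 2 Eb major would have Fm (ii). Fdim is the degree-2 chord of Eb minor, so it is the borrowed ii°.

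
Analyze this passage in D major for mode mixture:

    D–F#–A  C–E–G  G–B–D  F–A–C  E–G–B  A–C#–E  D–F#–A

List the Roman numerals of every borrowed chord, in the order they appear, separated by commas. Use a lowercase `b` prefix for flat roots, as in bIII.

bVII, bIII

In D major the diatonic chords are D, Em, F#m, G, A, Bm, C#dim. D–F#–A = D, G–B–D = G, E–G–B = Em and A–C#–E = A are all diatonic. But C–E–G is foreign: the diatonic vii° on degree 7 is C#dim, whereas C comes from D minor. It is labeled bVII. But F–A–C is foreign: the diatonic iii on degree 3 is F#m, whereas F comes from D minor. It is labeled bIII.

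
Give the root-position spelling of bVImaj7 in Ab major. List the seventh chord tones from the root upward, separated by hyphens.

The root of bVImaj7 is the lowered 6th degree: F becomes Fb. Stacking thirds in Ab minor on Fb gives Fb–Ab–Cb–Eb.

Fb-Ab-Cb-Eb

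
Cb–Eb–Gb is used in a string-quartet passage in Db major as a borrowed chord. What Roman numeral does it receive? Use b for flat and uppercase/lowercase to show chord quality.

Cb is the lowered form of scale degree 7 in Db major (the diatonic degree 7 is C). Cb–Eb–Gb is a major chord — the form found in Db minor, not the diatonic vii° (Cdim). Borrowed into Db major it is written bVII.

bVII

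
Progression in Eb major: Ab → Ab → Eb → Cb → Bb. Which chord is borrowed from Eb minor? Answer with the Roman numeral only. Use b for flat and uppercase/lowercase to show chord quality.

The diatonic triads in Eb major are Eb, Fm, Gm, Ab, Bb, Cm, Ddim. Ab, Eb and Bb all belong to that set. Cb (Cb–Eb–Gb) is not: scale degree 6 in Eb major carries Cm (vi). In Eb minor the chord on that degree is Cb, so here it functions as bVI, borrowed from the parallel minor.

bVI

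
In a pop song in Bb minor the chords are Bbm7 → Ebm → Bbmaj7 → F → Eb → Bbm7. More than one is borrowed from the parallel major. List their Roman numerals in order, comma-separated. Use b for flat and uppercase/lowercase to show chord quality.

Bb minor has the diatonic set Bbm, Cdim, Db, Ebm, F, Gb, Ab (with V from harmonic minor). Of the given chords, Bbm7, Ebm and F are diatonic. Bbmaj7 (Bb–D–F–A) doesn't fit — on degree 1 Bb minor would have Bbm (i). Bbmaj7 is the degree-1 chord of Bb major, so it is the borrowed Imaj7. Eb (Eb–G–Bb) is not: scale degree 4 in Bb minor carries Ebm (iv). In Bb major the chord on that degree is Eb, so here it functions as IV, borrowed from the parallel major.

Imaj7, IV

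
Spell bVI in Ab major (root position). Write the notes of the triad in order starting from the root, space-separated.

The root of bVI is the lowered 6th degree: F becomes Fb. In Ab minor the chord on Fb is Fb–Ab–Cb.

Fb Ab Cb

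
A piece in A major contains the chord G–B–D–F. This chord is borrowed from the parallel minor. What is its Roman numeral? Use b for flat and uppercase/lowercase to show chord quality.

bVII7

G is the lowered form of scale degree 7 in A major (the diatonic degree 7 is G#). Diatonically A major has G#dim (vii°) on that degree; G–B–D–F is instead the dominant-seventh chord native to A minor, so it takes the label bVII7.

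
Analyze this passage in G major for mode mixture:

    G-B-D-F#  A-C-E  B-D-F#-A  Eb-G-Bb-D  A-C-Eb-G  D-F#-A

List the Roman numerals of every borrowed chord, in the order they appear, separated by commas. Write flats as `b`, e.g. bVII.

G major has the diatonic set G, Am, Bm, C, D, Em, F#dim. Of the given chords, G–B–D–F# = Gmaj7, A–C–E = Am, B–D–F#–A = Bm7 and D–F#–A = D are diatonic. Eb–G–Bb–D doesn't fit — on degree 6 G major would have Em (vi). Ebmaj7 is the degree-6 chord of G minor, so it is the borrowed bVImaj7. A–C–Eb–G is not: scale degree 2 in G major carries Am (ii). In G minor the chord on that degree is Am7b5, so here it functions as iiø7, borrowed from the parallel minor.

bVImaj7, iiø7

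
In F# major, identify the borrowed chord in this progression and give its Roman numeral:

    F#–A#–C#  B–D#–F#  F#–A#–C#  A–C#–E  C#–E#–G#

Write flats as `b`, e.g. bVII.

bIII

The diatonic triads in F# major are F#, G#m, A#m, B, C#, D#m, E#dim. F#–A#–C# = F#, B–D#–F# = B and C#–E#–G# = C# all belong to that set. But A–C#–E is foreign: the diatonic iii on degree 3 is A#m, whereas A comes from F# minor. It is labeled bIII.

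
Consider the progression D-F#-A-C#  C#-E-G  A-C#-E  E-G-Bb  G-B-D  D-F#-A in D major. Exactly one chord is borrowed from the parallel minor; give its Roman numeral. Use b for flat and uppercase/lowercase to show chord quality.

ii°

In D major the diatonic chords are D, Em, F#m, G, A, Bm, C#dim. D–F#–A–C# = Dmaj7, C#–E–G = C#dim, A–C#–E = A, G–B–D = G and D–F#–A = D are all diatonic. E–G–Bb doesn't fit — on degree 2 D major would have Em (ii). Edim is the degree-2 chord of D minor, so it is the borrowed ii°.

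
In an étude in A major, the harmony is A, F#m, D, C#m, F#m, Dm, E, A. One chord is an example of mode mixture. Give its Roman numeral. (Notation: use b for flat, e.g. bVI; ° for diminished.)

In A major the diatonic chords are A, Bm, C#m, D, E, F#m, G#dim. A, F#m, D, C#m and E are all diatonic. Dm (D–F–A) doesn't fit — on degree 4 A major would have D (IV). Dm is the degree-4 chord of A minor, so it is the borrowed iv.

iv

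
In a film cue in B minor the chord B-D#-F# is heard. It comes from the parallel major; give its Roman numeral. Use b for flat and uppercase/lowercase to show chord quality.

B is scale degree 1 in B minor. B–D#–F# is a major chord — the form found in B major, not the diatonic i (Bm). Borrowed into B minor it is written I.

I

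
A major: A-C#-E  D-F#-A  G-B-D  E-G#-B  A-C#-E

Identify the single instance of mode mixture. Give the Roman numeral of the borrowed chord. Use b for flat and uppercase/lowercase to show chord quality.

The diatonic triads in A major are A, Bm, C#m, D, E, F#m, G#dim. A–C#–E = A, D–F#–A = D and E–G#–B = E are all diatonic. G–B–D doesn't fit — on degree 7 A major would have G#dim (vii°). G is the degree-7 chord of A minor, so it is the borrowed bVII.

bVII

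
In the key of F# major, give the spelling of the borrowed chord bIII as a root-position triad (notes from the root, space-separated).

A C# E

Scale degree 3 in F# major is A#. bIII uses the lowered form, A, taken from F# minor. In F# minor the chord on A is A–C#–E.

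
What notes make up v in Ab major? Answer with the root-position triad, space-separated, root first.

v is built on scale degree 5, which is Eb in both Ab major and its parallel. Stacking thirds in Ab minor on Eb gives Eb–Gb–Bb.

Eb Gb Bb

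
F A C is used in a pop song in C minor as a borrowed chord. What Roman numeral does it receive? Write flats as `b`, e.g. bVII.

IV

The root F is the diatonic 4th degree of C minor; the borrowing shows in the chord quality. The diatonic chord on degree 4 would be Fm (iv), but F–A–C is the major chord from C major. As a borrowed chord it is labeled IV.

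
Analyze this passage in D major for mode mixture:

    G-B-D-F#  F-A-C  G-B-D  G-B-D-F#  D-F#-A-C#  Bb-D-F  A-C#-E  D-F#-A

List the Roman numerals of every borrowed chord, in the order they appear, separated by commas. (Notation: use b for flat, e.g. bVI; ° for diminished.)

D major has the diatonic set D, Em, F#m, G, A, Bm, C#dim. G–B–D–F# = Gmaj7, G–B–D = G, D–F#–A–C# = Dmaj7, A–C#–E = A and D–F#–A = D are all diatonic. But F–A–C is foreign: the diatonic iii on degree 3 is F#m, whereas F comes from D minor. It is labeled bIII. Bb–D–F doesn't fit — on degree 6 D major would have Bm (vi). Bb is the degree-6 chord of D minor, so it is the borrowed bVI.

bIII, bVI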